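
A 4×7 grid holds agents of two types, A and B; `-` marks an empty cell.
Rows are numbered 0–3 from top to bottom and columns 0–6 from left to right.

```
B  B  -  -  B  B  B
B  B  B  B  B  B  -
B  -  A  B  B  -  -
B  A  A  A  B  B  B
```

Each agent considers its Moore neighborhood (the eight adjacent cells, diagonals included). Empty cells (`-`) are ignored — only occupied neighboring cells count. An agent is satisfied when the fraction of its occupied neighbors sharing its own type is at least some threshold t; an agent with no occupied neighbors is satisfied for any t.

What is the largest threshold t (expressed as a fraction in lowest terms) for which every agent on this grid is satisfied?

2/5

(0,0)B 3/3
(0,1)B 4/4
(0,4)B 4/4
(0,5)B 4/4
(0,6)B 2/2
(1,0)B 4/4
(1,1)B 5/6
(1,2)B 4/5
(1,3)B 5/6
(1,4)B 6/6
(1,5)B 5/5
(2,0)B 3/4
(2,2)A 3/7
(2,3)B 5/8
(2,4)B 6/7
(3,0)B 1/2
(3,1)A 2/4
(3,2)A 3/4
(3,3)A 2/5
(3,4)B 3/4
(3,5)B 3/3
(3,6)B 1/1
The smallest same-type fraction is 2/5 at (3,3), which reduces to 2/5. Any threshold above that leaves this agent unsatisfied.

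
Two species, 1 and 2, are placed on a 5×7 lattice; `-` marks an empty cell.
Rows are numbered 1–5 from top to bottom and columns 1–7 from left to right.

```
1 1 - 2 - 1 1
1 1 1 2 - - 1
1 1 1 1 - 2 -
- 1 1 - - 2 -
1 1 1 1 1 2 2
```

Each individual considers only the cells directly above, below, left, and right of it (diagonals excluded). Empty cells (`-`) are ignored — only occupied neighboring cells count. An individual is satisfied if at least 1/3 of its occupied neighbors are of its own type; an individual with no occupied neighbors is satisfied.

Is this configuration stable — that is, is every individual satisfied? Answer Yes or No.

Row 1: (1,1)1 2/2 satisfied · (1,2)1 2/2 satisfied · (1,4)2 1/1 satisfied · (1,6)1 1/1 satisfied · (1,7)1 2/2 satisfied
Row 2: (2,1)1 3/3 satisfied · (2,2)1 4/4 satisfied · (2,3)1 2/3 satisfied · (2,4)2 1/3 satisfied · (2,7)1 1/1 satisfied
Row 3: (3,1)1 2/2 satisfied · (3,2)1 4/4 satisfied · (3,3)1 4/4 satisfied · (3,4)1 1/2 satisfied · (3,6)2 1/1 satisfied
Row 4: (4,2)1 3/3 satisfied · (4,3)1 3/3 satisfied · (4,6)2 2/2 satisfied
Row 5: (5,1)1 1/1 satisfied · (5,2)1 3/3 satisfied · (5,3)1 3/3 satisfied · (5,4)1 2/2 satisfied · (5,5)1 1/2 satisfied · (5,6)2 2/3 satisfied · (5,7)2 1/1 satisfied
All meet the threshold, so the configuration is stable.

Yes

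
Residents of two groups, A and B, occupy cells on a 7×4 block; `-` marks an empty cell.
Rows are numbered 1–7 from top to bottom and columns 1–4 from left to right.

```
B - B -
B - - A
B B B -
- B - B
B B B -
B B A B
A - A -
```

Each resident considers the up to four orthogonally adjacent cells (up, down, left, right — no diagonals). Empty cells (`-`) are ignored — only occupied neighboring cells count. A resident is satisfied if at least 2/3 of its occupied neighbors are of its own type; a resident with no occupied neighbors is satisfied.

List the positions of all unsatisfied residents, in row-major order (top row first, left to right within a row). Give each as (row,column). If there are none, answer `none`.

(1,1)B 1/1 satisfied
(1,3)B 0/0 satisfied
(2,1)B 2/2 satisfied
(2,4)A 0/0 satisfied
(3,1)B 2/2 satisfied
(3,2)B 3/3 satisfied
(3,3)B 1/1 satisfied
(4,2)B 2/2 satisfied
(4,4)B 0/0 satisfied
(5,1)B 2/2 satisfied
(5,2)B 4/4 satisfied
(5,3)B 1/2 not
(6,1)B 2/3 satisfied
(6,2)B 2/3 satisfied
(6,3)A 1/4 not
(6,4)B 0/1 not
(7,1)A 0/1 not
(7,3)A 1/1 satisfied

(5,3), (6,3), (6,4), (7,1)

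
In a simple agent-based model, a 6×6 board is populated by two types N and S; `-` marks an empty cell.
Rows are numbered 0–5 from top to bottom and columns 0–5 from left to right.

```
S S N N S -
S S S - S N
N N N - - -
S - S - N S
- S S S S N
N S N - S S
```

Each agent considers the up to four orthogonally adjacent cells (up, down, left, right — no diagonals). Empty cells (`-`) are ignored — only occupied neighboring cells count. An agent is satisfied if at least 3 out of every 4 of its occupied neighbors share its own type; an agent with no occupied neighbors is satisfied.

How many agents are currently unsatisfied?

Row 0: (0,0)S 2/2 ok · (0,1)S 2/3 unhappy · (0,2)N 1/3 unhappy · (0,3)N 1/2 unhappy · (0,4)S 1/2 unhappy
Row 1: (1,0)S 2/3 unhappy · (1,1)S 3/4 ok · (1,2)S 1/3 unhappy · (1,4)S 1/2 unhappy · (1,5)N 0/1 unhappy
Row 2: (2,0)N 1/3 unhappy · (2,1)N 2/3 unhappy · (2,2)N 1/3 unhappy
Row 3: (3,0)S 0/1 unhappy · (3,2)S 1/2 unhappy · (3,4)N 0/2 unhappy · (3,5)S 0/2 unhappy
Row 4: (4,1)S 2/2 ok · (4,2)S 3/4 ok · (4,3)S 2/2 ok · (4,4)S 2/4 unhappy · (4,5)N 0/3 unhappy
Row 5: (5,0)N 0/1 unhappy · (5,1)S 1/3 unhappy · (5,2)N 0/2 unhappy · (5,4)S 2/2 ok · (5,5)S 1/2 unhappy
Unsatisfied: (0,1), (0,2), (0,3), (0,4), (1,0), (1,2), (1,4), (1,5), (2,0), (2,1), (2,2), (3,0), (3,2), (3,4), (3,5), (4,4), (4,5), (5,0), (5,1), (5,2), (5,5) — 21 in total.

21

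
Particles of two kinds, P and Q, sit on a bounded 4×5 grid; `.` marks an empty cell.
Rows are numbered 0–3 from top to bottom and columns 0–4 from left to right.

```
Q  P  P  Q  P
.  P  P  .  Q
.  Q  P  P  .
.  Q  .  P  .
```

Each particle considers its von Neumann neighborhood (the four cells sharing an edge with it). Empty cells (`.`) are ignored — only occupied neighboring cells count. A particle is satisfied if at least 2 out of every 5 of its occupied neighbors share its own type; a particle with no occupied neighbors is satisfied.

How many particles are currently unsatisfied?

(0,0)Q 0/1 ✗
(0,1)P 2/3 ✓
(0,2)P 2/3 ✓
(0,3)Q 0/2 ✗
(0,4)P 0/2 ✗
(1,1)P 2/3 ✓
(1,2)P 3/3 ✓
(1,4)Q 0/1 ✗
(2,1)Q 1/3 ✗
(2,2)P 2/3 ✓
(2,3)P 2/2 ✓
(3,1)Q 1/1 ✓
(3,3)P 1/1 ✓
Unsatisfied: (0,0), (0,3), (0,4), (1,4), (2,1) — 5 in total.

5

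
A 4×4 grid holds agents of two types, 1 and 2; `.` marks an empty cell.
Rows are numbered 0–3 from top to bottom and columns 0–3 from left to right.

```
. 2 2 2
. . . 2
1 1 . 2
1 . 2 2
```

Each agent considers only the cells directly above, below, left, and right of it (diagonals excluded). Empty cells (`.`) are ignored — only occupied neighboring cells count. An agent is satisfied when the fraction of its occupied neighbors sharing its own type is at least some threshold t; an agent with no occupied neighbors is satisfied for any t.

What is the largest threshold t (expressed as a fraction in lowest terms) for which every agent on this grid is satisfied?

1/1

(0,1)2 1/1
(0,2)2 2/2
(0,3)2 2/2
(1,3)2 2/2
(2,0)1 2/2
(2,1)1 1/1
(2,3)2 2/2
(3,0)1 1/1
(3,2)2 1/1
(3,3)2 2/2
The smallest same-type fraction is 1/1 at (0,1), which reduces to 1/1. Any threshold above that leaves this agent unsatisfied.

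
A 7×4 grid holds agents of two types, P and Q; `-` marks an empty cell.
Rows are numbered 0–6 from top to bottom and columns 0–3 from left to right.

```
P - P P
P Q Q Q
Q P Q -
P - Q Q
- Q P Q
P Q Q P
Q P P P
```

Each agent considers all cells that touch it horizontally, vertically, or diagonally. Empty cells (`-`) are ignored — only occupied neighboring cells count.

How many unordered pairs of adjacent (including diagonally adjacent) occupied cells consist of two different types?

Scan each occupied cell's neighbors to the right and below (and the two forward diagonals) so each pair is counted once.
Row 0: P(0,0)–P(1,0)= P(0,0)–Q(1,1)≠ P(0,2)–P(0,3)= P(0,2)–Q(1,2)≠ P(0,2)–Q(1,3)≠ P(0,2)–Q(1,1)≠ P(0,3)–Q(1,3)≠ P(0,3)–Q(1,2)≠  → 6/8 unlike.
Row 1: P(1,0)–Q(1,1)≠ P(1,0)–Q(2,0)≠ P(1,0)–P(2,1)= Q(1,1)–Q(1,2)= Q(1,1)–P(2,1)≠ Q(1,1)–Q(2,2)= Q(1,1)–Q(2,0)= Q(1,2)–Q(1,3)= Q(1,2)–Q(2,2)= Q(1,2)–P(2,1)≠ Q(1,3)–Q(2,2)=  → 4/11 unlike.
Row 2: Q(2,0)–P(2,1)≠ Q(2,0)–P(3,0)≠ P(2,1)–Q(2,2)≠ P(2,1)–Q(3,2)≠ P(2,1)–P(3,0)= Q(2,2)–Q(3,2)= Q(2,2)–Q(3,3)=  → 4/7 unlike.
Row 3: P(3,0)–Q(4,1)≠ Q(3,2)–Q(3,3)= Q(3,2)–P(4,2)≠ Q(3,2)–Q(4,3)= Q(3,2)–Q(4,1)= Q(3,3)–Q(4,3)= Q(3,3)–P(4,2)≠  → 3/7 unlike.
Row 4: Q(4,1)–P(4,2)≠ Q(4,1)–Q(5,1)= Q(4,1)–Q(5,2)= Q(4,1)–P(5,0)≠ P(4,2)–Q(4,3)≠ P(4,2)–Q(5,2)≠ P(4,2)–P(5,3)= P(4,2)–Q(5,1)≠ Q(4,3)–P(5,3)≠ Q(4,3)–Q(5,2)=  → 6/10 unlike.
Row 5: P(5,0)–Q(5,1)≠ P(5,0)–Q(6,0)≠ P(5,0)–P(6,1)= Q(5,1)–Q(5,2)= Q(5,1)–P(6,1)≠ Q(5,1)–P(6,2)≠ Q(5,1)–Q(6,0)= Q(5,2)–P(5,3)≠ Q(5,2)–P(6,2)≠ Q(5,2)–P(6,3)≠ Q(5,2)–P(6,1)≠ P(5,3)–P(6,3)= P(5,3)–P(6,2)=  → 8/13 unlike.
Row 6: Q(6,0)–P(6,1)≠ P(6,1)–P(6,2)= P(6,2)–P(6,3)=  → 1/3 unlike.
Total adjacent occupied pairs: 59; unlike-type pairs: 32.

32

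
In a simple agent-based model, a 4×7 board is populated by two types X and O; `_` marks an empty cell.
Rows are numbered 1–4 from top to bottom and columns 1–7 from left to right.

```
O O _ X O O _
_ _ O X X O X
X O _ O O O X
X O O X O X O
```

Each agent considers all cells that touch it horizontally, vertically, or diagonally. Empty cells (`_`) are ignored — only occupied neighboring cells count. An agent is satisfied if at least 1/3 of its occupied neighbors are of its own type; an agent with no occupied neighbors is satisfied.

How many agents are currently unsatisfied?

4

(1,1)O 1/1 satisfied
(1,2)O 2/2 satisfied
(1,4)X 2/4 satisfied
(1,5)O 2/5 satisfied
(1,6)O 2/4 satisfied
(2,3)O 3/5 satisfied
(2,4)X 2/6 satisfied
(2,5)X 2/8 not
(2,6)O 4/7 satisfied
(2,7)X 1/4 not
(3,1)X 1/3 satisfied
(3,2)O 3/5 satisfied
(3,4)O 4/7 satisfied
(3,5)O 4/8 satisfied
(3,6)O 4/8 satisfied
(3,7)X 2/5 satisfied
(4,1)X 1/3 satisfied
(4,2)O 2/4 satisfied
(4,3)O 3/4 satisfied
(4,4)X 0/4 not
(4,5)O 3/5 satisfied
(4,6)X 1/5 not
(4,7)O 1/3 satisfied
Unsatisfied: (2,5), (2,7), (4,4), (4,6) — 4 in total.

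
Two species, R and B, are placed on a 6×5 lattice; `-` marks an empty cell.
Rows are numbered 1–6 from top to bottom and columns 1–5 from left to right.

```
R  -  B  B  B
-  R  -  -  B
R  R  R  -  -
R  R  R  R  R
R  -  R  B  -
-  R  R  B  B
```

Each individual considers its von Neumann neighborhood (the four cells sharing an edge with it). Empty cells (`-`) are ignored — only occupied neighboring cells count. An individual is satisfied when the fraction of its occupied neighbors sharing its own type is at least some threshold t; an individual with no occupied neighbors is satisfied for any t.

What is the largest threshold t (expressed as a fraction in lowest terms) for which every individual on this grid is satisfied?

1/3

Row 1: (1,1)R — no occupied neighbors · (1,3)B 1/1 · (1,4)B 2/2 · (1,5)B 2/2
Row 2: (2,2)R 1/1 · (2,5)B 1/1
Row 3: (3,1)R 2/2 · (3,2)R 4/4 · (3,3)R 2/2
Row 4: (4,1)R 3/3 · (4,2)R 3/3 · (4,3)R 4/4 · (4,4)R 2/3 · (4,5)R 1/1
Row 5: (5,1)R 1/1 · (5,3)R 2/3 · (5,4)B 1/3
Row 6: (6,2)R 1/1 · (6,3)R 2/3 · (6,4)B 2/3 · (6,5)B 1/1
The smallest same-type fraction is 1/3 at (5,4), which reduces to 1/3. Any threshold above that leaves this individual unsatisfied.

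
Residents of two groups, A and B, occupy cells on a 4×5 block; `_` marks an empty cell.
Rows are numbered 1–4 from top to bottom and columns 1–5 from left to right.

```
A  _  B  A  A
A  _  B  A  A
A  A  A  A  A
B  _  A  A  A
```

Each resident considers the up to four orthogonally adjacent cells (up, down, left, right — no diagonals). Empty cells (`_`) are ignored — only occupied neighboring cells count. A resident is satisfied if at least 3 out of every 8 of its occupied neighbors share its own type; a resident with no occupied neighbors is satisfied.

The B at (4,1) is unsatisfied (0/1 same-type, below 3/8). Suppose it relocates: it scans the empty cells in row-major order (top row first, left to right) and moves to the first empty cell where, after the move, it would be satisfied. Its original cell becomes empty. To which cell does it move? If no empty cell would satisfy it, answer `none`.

(1,2)

Vacating (4,1). Empty cells in order:
  (1,2): 1/2 same-type → satisfied — stop here.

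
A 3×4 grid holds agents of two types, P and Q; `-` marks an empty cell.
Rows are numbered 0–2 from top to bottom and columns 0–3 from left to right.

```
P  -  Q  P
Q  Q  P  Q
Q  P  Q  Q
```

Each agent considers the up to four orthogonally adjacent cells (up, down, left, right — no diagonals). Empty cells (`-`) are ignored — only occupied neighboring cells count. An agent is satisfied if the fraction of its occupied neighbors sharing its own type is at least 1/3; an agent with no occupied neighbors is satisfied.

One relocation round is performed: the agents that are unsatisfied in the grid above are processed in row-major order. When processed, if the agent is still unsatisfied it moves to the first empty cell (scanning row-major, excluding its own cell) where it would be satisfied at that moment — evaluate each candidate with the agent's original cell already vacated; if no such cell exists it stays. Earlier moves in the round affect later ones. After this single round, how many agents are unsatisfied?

Initially unsatisfied (in order): (0,0), (0,2), (0,3), (1,2), (2,1).
  (0,0): no empty cell satisfies it; stays.
  (0,2) → (0,1).
  (0,3) → (0,2).
  (1,2) → (0,3).
  (2,1): no empty cell satisfies it; stays.
Resulting grid:
P Q P P
Q Q - Q
Q P Q Q
Unsatisfied now: (0,0), (2,1).

2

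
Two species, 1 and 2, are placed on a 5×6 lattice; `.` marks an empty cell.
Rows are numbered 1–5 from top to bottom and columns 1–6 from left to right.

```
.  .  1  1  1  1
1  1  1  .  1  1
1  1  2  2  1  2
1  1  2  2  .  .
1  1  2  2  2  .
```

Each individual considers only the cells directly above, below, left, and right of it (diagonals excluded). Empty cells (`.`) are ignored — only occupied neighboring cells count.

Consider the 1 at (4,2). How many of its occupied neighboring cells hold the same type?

Occupied neighbors of (4,2): (3,2)=1, (5,2)=1, (4,1)=1, (4,3)=2.
Same type (1): 3 of 4.

3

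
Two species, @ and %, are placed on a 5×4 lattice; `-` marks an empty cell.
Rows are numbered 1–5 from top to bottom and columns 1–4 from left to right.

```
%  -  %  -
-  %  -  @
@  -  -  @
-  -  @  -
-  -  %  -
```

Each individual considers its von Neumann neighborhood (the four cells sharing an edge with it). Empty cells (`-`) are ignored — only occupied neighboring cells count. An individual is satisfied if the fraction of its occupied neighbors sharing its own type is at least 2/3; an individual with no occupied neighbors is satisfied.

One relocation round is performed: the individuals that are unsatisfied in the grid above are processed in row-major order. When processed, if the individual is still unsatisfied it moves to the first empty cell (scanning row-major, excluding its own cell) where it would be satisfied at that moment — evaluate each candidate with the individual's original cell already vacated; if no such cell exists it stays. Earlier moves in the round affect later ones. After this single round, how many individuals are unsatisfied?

0

Initially unsatisfied (in order): (4,3), (5,3).
  (4,3) → (3,3).
  (5,3): now satisfied by earlier moves; stays.
Resulting grid:
% - % -
- % - @
@ - @ @
- - - -
- - % -
All satisfied now.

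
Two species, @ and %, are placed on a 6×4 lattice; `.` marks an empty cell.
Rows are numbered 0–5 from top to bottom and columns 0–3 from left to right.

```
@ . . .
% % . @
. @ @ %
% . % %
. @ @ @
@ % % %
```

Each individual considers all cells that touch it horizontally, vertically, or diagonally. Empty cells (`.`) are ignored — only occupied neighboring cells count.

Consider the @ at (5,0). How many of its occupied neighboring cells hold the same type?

Occupied neighbors of (5,0): (4,1)=@, (5,1)=%.
Same type (@): 1 of 2.

1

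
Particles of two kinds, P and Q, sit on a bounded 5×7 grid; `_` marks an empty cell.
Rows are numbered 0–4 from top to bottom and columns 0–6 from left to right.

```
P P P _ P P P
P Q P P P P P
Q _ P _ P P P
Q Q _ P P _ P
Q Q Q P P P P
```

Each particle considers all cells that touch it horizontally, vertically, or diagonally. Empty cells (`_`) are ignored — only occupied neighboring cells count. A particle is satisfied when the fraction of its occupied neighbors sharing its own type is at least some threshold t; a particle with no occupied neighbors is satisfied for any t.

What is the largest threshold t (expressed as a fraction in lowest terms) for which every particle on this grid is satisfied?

Row 0: (0,0)P 2/3 · (0,1)P 4/5 · (0,2)P 3/4 · (0,4)P 4/4 · (0,5)P 5/5 · (0,6)P 3/3
Row 1: (1,0)P 2/4 · (1,1)Q 1/7 · (1,2)P 4/5 · (1,3)P 6/6 · (1,4)P 6/6 · (1,5)P 8/8 · (1,6)P 5/5
Row 2: (2,0)Q 3/4 · (2,2)P 3/5 · (2,4)P 6/6 · (2,5)P 7/7 · (2,6)P 4/4
Row 3: (3,0)Q 4/4 · (3,1)Q 5/6 · (3,3)P 5/6 · (3,4)P 6/6 · (3,6)P 4/4
Row 4: (4,0)Q 3/3 · (4,1)Q 4/4 · (4,2)Q 2/4 · (4,3)P 3/4 · (4,4)P 4/4 · (4,5)P 4/4 · (4,6)P 2/2
The smallest same-type fraction is 1/7 at (1,1), which reduces to 1/7. Any threshold above that leaves this particle unsatisfied.

1/7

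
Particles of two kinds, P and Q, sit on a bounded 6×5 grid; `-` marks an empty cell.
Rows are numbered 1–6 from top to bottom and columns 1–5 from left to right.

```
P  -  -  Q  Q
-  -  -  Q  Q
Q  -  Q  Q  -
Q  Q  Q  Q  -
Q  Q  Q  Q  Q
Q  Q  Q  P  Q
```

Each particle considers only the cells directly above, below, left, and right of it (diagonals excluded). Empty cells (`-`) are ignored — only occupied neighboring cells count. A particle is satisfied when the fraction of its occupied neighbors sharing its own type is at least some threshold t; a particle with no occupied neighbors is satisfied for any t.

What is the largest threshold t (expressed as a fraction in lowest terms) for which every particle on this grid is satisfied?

(1,1)P — no occupied neighbors
(1,4)Q 2/2
(1,5)Q 2/2
(2,4)Q 3/3
(2,5)Q 2/2
(3,1)Q 1/1
(3,3)Q 2/2
(3,4)Q 3/3
(4,1)Q 3/3
(4,2)Q 3/3
(4,3)Q 4/4
(4,4)Q 3/3
(5,1)Q 3/3
(5,2)Q 4/4
(5,3)Q 4/4
(5,4)Q 3/4
(5,5)Q 2/2
(6,1)Q 2/2
(6,2)Q 3/3
(6,3)Q 2/3
(6,4)P 0/3
(6,5)Q 1/2
The smallest same-type fraction is 0/3 at (6,4), which reduces to 0/1. Any threshold above that leaves this particle unsatisfied.

0/1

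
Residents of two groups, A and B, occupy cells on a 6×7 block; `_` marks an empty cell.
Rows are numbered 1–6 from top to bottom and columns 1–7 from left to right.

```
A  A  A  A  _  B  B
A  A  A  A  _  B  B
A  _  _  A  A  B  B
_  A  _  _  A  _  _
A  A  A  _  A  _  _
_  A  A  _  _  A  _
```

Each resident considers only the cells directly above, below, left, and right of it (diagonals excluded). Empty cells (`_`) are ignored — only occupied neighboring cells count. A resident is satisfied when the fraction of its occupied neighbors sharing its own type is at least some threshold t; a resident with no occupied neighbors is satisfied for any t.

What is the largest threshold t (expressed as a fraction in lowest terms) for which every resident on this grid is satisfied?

Row 1: (1,1)A 2/2 · (1,2)A 3/3 · (1,3)A 3/3 · (1,4)A 2/2 · (1,6)B 2/2 · (1,7)B 2/2
Row 2: (2,1)A 3/3 · (2,2)A 3/3 · (2,3)A 3/3 · (2,4)A 3/3 · (2,6)B 3/3 · (2,7)B 3/3
Row 3: (3,1)A 1/1 · (3,4)A 2/2 · (3,5)A 2/3 · (3,6)B 2/3 · (3,7)B 2/2
Row 4: (4,2)A 1/1 · (4,5)A 2/2
Row 5: (5,1)A 1/1 · (5,2)A 4/4 · (5,3)A 2/2 · (5,5)A 1/1
Row 6: (6,2)A 2/2 · (6,3)A 2/2 · (6,6)A — no occupied neighbors
The smallest same-type fraction is 2/3 at (3,5), which reduces to 2/3. Any threshold above that leaves this resident unsatisfied.

2/3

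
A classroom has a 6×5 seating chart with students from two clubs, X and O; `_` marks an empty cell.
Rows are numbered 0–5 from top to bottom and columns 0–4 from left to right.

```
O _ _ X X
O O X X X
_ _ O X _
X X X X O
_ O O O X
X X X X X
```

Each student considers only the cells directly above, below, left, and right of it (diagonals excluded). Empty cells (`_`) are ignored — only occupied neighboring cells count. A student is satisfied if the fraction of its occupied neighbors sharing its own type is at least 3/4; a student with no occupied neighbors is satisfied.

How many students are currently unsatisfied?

15

(0,0)O 1/1 ok
(0,3)X 2/2 ok
(0,4)X 2/2 ok
(1,0)O 2/2 ok
(1,1)O 1/2 unhappy
(1,2)X 1/3 unhappy
(1,3)X 4/4 ok
(1,4)X 2/2 ok
(2,2)O 0/3 unhappy
(2,3)X 2/3 unhappy
(3,0)X 1/1 ok
(3,1)X 2/3 unhappy
(3,2)X 2/4 unhappy
(3,3)X 2/4 unhappy
(3,4)O 0/2 unhappy
(4,1)O 1/3 unhappy
(4,2)O 2/4 unhappy
(4,3)O 1/4 unhappy
(4,4)X 1/3 unhappy
(5,0)X 1/1 ok
(5,1)X 2/3 unhappy
(5,2)X 2/3 unhappy
(5,3)X 2/3 unhappy
(5,4)X 2/2 ok
Unsatisfied: (1,1), (1,2), (2,2), (2,3), (3,1), (3,2), (3,3), (3,4), (4,1), (4,2), (4,3), (4,4), (5,1), (5,2), (5,3) — 15 in total.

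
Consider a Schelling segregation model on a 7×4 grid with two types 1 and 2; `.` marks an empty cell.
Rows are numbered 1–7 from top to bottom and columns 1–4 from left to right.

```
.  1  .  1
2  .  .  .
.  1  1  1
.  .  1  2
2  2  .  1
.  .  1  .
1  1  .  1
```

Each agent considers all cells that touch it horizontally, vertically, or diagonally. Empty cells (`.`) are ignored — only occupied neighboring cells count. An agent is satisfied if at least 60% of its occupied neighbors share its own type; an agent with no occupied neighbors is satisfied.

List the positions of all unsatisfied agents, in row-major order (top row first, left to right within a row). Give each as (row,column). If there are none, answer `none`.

(1,2)1 0/1 ✗
(1,4)1 0/0 ✓
(2,1)2 0/2 ✗
(3,2)1 2/3 ✓
(3,3)1 3/4 ✓
(3,4)1 2/3 ✓
(4,3)1 4/6 ✓
(4,4)2 0/4 ✗
(5,1)2 1/1 ✓
(5,2)2 1/3 ✗
(5,4)1 2/3 ✓
(6,3)1 3/4 ✓
(7,1)1 1/1 ✓
(7,2)1 2/2 ✓
(7,4)1 1/1 ✓

(1,2), (2,1), (4,4), (5,2)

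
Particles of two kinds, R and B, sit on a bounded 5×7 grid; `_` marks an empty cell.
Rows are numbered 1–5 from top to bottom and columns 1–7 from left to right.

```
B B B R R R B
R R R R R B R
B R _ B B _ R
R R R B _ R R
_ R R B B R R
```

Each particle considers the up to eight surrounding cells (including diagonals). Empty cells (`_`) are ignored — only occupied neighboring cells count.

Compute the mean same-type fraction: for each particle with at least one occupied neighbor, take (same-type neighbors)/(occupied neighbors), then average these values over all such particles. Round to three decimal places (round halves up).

(1,1)B 1/3
(1,2)B 2/5
(1,3)B 1/5
(1,4)R 4/5
(1,5)R 4/5
(1,6)R 3/5
(1,7)B 1/3
(2,1)R 2/5
(2,2)R 3/7
(2,3)R 4/7
(2,4)R 4/7
(2,5)R 4/7
(2,6)B 2/7
(2,7)R 2/4
(3,1)B 0/5
(3,2)R 6/7
(3,4)B 2/6
(3,5)B 3/6
(3,7)R 3/4
(4,1)R 3/4
(4,2)R 5/6
(4,3)R 4/7
(4,4)B 4/6
(4,6)R 4/6
(4,7)R 4/4
(5,2)R 4/4
(5,3)R 3/5
(5,4)B 2/4
(5,5)B 2/4
(5,6)R 3/4
(5,7)R 3/3
Sum over 31 particles: 1/3 + 2/5 + 1/5 + 4/5 + 4/5 + 3/5 + 1/3 + 2/5 + 3/7 + 4/7 + 4/7 + 4/7 + 2/7 + 2/4 + 0/5 + 6/7 + 2/6 + 3/6 + 3/4 + 3/4 + 5/6 + 4/7 + 4/6 + 4/6 + 4/4 + 4/4 + 3/5 + 2/4 + 2/4 + 3/4 + 3/3 = 7591/420; mean = 7591/420 ÷ 31 = 7591/13020 = 0.583026… → 0.583.

0.583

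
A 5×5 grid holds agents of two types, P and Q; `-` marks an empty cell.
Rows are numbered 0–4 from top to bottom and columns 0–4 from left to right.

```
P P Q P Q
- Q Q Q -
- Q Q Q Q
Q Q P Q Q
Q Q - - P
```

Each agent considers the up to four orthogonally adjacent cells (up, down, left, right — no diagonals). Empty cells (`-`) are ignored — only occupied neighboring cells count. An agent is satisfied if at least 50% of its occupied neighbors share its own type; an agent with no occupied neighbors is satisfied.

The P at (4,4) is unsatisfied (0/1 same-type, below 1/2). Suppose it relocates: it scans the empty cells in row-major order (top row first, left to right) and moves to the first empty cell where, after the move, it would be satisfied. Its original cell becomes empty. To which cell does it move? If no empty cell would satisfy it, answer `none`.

Vacating (4,4). Empty cells in order:
  (1,0): 1/2 same-type → satisfied — stop here.

(1,0)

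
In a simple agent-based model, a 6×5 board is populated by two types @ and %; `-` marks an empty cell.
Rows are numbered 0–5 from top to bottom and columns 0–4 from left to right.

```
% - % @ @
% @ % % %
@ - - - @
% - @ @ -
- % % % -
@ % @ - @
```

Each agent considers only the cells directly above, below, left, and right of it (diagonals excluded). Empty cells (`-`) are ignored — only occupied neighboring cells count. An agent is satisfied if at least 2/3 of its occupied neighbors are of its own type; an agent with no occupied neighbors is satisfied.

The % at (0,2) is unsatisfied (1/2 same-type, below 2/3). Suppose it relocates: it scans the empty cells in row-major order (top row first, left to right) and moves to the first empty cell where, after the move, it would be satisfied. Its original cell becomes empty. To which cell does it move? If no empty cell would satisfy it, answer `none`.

Vacating (0,2). Empty cells in order:
  (0,1): 1/2 same-type → still unsatisfied.
  (2,1): 0/2 same-type → still unsatisfied.
  (2,2): 1/2 same-type → still unsatisfied.
  (2,3): 1/3 same-type → still unsatisfied.
  (3,1): 2/3 same-type → satisfied — stop here.

(3,1)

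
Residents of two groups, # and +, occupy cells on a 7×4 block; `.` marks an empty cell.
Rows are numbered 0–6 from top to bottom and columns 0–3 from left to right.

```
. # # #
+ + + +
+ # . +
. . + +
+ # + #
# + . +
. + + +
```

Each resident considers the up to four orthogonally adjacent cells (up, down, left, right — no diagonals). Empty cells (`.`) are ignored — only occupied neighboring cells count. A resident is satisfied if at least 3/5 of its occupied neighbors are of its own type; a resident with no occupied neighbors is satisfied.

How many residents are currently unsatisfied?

12

(0,1)# 1/2 ✗
(0,2)# 2/3 ✓
(0,3)# 1/2 ✗
(1,0)+ 2/2 ✓
(1,1)+ 2/4 ✗
(1,2)+ 2/3 ✓
(1,3)+ 2/3 ✓
(2,0)+ 1/2 ✗
(2,1)# 0/2 ✗
(2,3)+ 2/2 ✓
(3,2)+ 2/2 ✓
(3,3)+ 2/3 ✓
(4,0)+ 0/2 ✗
(4,1)# 0/3 ✗
(4,2)+ 1/3 ✗
(4,3)# 0/3 ✗
(5,0)# 0/2 ✗
(5,1)+ 1/3 ✗
(5,3)+ 1/2 ✗
(6,1)+ 2/2 ✓
(6,2)+ 2/2 ✓
(6,3)+ 2/2 ✓
Unsatisfied: (0,1), (0,3), (1,1), (2,0), (2,1), (4,0), (4,1), (4,2), (4,3), (5,0), (5,1), (5,3) — 12 in total.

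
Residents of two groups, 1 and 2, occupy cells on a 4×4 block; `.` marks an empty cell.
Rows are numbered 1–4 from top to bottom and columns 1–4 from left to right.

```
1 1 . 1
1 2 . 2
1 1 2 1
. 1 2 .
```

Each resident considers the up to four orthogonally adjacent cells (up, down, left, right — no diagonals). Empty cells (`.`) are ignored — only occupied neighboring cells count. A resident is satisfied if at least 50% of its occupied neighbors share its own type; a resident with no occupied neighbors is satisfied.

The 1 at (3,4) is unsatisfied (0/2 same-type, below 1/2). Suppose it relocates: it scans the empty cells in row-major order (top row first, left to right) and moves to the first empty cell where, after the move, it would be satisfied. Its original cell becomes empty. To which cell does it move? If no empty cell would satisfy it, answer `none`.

Vacating (3,4). Empty cells in order:
  (1,3): 2/2 same-type → satisfied — stop here.

(1,3)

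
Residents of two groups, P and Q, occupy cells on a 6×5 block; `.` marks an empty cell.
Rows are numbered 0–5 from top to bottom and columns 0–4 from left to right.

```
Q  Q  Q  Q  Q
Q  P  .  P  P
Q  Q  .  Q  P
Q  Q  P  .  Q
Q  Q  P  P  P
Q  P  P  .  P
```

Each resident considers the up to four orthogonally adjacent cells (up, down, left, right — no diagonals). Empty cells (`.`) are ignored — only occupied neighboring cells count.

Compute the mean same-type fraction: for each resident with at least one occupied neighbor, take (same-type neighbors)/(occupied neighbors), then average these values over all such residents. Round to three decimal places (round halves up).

(0,0)Q 2/2
(0,1)Q 2/3
(0,2)Q 2/2
(0,3)Q 2/3
(0,4)Q 1/2
(1,0)Q 2/3
(1,1)P 0/3
(1,3)P 1/3
(1,4)P 2/3
(2,0)Q 3/3
(2,1)Q 2/3
(2,3)Q 0/2
(2,4)P 1/3
(3,0)Q 3/3
(3,1)Q 3/4
(3,2)P 1/2
(3,4)Q 0/2
(4,0)Q 3/3
(4,1)Q 2/4
(4,2)P 3/4
(4,3)P 2/2
(4,4)P 2/3
(5,0)Q 1/2
(5,1)P 1/3
(5,2)P 2/2
(5,4)P 1/1
Sum over 26 residents: 2/2 + 2/3 + 2/2 + 2/3 + 1/2 + 2/3 + 0/3 + 1/3 + 2/3 + 3/3 + 2/3 + 0/2 + 1/3 + 3/3 + 3/4 + 1/2 + 0/2 + 3/3 + 2/4 + 3/4 + 2/2 + 2/3 + 1/2 + 1/3 + 2/2 + 1/1 = 33/2; mean = 33/2 ÷ 26 = 33/52 = 0.634615… → 0.635.

0.635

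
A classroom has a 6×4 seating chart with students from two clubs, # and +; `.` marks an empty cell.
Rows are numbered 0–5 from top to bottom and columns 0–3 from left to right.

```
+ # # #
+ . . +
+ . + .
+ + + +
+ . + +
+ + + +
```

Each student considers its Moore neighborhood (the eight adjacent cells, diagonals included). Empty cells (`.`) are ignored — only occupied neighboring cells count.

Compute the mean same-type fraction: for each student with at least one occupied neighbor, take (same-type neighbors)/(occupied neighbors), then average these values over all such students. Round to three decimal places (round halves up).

0.842

(0,0)+ 1/2
(0,1)# 1/3
(0,2)# 2/3
(0,3)# 1/2
(1,0)+ 2/3
(1,3)+ 1/3
(2,0)+ 3/3
(2,2)+ 4/4
(3,0)+ 3/3
(3,1)+ 6/6
(3,2)+ 5/5
(3,3)+ 4/4
(4,0)+ 4/4
(4,2)+ 7/7
(4,3)+ 5/5
(5,0)+ 2/2
(5,1)+ 4/4
(5,2)+ 4/4
(5,3)+ 3/3
Sum over 19 students: 1/2 + 1/3 + 2/3 + 1/2 + 2/3 + 1/3 + 3/3 + 4/4 + 3/3 + 6/6 + 5/5 + 4/4 + 4/4 + 7/7 + 5/5 + 2/2 + 4/4 + 4/4 + 3/3 = 16; mean = 16 ÷ 19 = 16/19 = 0.842105… → 0.842.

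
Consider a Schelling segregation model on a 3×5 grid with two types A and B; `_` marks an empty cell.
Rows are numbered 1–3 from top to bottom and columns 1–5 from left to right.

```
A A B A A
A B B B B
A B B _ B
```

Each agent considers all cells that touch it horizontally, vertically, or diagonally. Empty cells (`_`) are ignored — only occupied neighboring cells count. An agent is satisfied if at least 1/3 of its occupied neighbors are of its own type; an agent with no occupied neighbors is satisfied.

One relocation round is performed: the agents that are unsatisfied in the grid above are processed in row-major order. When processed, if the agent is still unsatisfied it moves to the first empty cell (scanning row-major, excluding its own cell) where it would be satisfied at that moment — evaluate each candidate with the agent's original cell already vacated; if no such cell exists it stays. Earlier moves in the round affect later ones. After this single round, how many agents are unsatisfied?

Initially unsatisfied (in order): (1,4).
  (1,4): no empty cell satisfies it; stays.
Resulting grid:
A A B A A
A B B B B
A B B _ B
Unsatisfied now: (1,4).

1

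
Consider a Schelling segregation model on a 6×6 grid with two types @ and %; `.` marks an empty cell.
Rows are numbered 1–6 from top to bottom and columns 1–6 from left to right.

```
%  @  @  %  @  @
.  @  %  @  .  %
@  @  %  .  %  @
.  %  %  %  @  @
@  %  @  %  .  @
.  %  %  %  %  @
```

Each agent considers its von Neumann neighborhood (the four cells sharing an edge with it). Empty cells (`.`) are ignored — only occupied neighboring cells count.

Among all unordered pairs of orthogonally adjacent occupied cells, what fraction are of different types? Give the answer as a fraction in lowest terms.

1/2

Scan each occupied cell's neighbors to the right and below so each pair is counted once.
From row 1: 6 unlike of 9 pairs (running 6/9).
From row 2: 3 unlike of 5 pairs (running 9/14).
From row 3: 4 unlike of 7 pairs (running 13/21).
From row 4: 2 unlike of 8 pairs (running 15/29).
From row 5: 4 unlike of 7 pairs (running 19/36).
From row 6: 1 unlike of 4 pairs (running 20/40).
Total adjacent occupied pairs: 40; unlike-type pairs: 20.
20/40 reduces to 1/2.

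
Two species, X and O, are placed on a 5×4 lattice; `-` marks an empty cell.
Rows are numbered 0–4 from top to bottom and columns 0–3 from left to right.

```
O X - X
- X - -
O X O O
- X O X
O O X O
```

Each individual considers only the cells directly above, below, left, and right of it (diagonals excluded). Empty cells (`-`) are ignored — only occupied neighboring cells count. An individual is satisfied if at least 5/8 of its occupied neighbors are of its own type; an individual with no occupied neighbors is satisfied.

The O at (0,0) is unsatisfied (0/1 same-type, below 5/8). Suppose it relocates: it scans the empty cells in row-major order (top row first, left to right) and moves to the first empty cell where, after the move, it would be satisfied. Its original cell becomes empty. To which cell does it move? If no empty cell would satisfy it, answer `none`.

Vacating (0,0). Empty cells in order:
  (0,2): 0/2 same-type → still unsatisfied.
  (1,0): 1/2 same-type → still unsatisfied.
  (1,2): 1/2 same-type → still unsatisfied.
  (1,3): 1/2 same-type → still unsatisfied.
  (3,0): 2/3 same-type → satisfied — stop here.

(3,0)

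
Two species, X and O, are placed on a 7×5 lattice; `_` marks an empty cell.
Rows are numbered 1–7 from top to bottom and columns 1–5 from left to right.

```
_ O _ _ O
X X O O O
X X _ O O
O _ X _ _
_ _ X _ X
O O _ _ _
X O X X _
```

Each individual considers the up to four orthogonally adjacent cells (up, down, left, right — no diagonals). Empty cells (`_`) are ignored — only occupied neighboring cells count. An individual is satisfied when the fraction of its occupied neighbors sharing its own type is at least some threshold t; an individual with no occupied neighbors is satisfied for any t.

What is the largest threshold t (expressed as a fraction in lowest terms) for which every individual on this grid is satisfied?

0/1

Row 1: (1,2)O 0/1 · (1,5)O 1/1
Row 2: (2,1)X 2/2 · (2,2)X 2/4 · (2,3)O 1/2 · (2,4)O 3/3 · (2,5)O 3/3
Row 3: (3,1)X 2/3 · (3,2)X 2/2 · (3,4)O 2/2 · (3,5)O 2/2
Row 4: (4,1)O 0/1 · (4,3)X 1/1
Row 5: (5,3)X 1/1 · (5,5)X — no occupied neighbors
Row 6: (6,1)O 1/2 · (6,2)O 2/2
Row 7: (7,1)X 0/2 · (7,2)O 1/3 · (7,3)X 1/2 · (7,4)X 1/1
The smallest same-type fraction is 0/1 at (1,2), which reduces to 0/1. Any threshold above that leaves this individual unsatisfied.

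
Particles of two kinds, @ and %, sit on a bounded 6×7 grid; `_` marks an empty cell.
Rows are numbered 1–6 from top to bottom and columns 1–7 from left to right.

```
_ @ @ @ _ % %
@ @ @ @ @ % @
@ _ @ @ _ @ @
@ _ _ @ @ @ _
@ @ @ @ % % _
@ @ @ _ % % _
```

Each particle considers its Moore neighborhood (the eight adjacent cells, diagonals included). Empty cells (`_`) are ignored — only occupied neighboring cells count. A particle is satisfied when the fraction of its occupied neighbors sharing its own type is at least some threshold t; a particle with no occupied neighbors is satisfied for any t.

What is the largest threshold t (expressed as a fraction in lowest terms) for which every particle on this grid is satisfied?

1/3

Row 1: (1,2)@ 4/4 · (1,3)@ 5/5 · (1,4)@ 4/4 · (1,6)% 2/4 · (1,7)% 2/3
Row 2: (2,1)@ 3/3 · (2,2)@ 6/6 · (2,3)@ 7/7 · (2,4)@ 6/6 · (2,5)@ 4/6 · (2,6)% 2/6 · (2,7)@ 2/5
Row 3: (3,1)@ 3/3 · (3,3)@ 5/5 · (3,4)@ 6/6 · (3,6)@ 5/6 · (3,7)@ 3/4
Row 4: (4,1)@ 3/3 · (4,4)@ 5/6 · (4,5)@ 5/7 · (4,6)@ 3/5
Row 5: (5,1)@ 4/4 · (5,2)@ 6/6 · (5,3)@ 5/5 · (5,4)@ 4/6 · (5,5)% 3/7 · (5,6)% 3/5
Row 6: (6,1)@ 3/3 · (6,2)@ 5/5 · (6,3)@ 4/4 · (6,5)% 3/4 · (6,6)% 3/3
The smallest same-type fraction is 2/6 at (2,6), which reduces to 1/3. Any threshold above that leaves this particle unsatisfied.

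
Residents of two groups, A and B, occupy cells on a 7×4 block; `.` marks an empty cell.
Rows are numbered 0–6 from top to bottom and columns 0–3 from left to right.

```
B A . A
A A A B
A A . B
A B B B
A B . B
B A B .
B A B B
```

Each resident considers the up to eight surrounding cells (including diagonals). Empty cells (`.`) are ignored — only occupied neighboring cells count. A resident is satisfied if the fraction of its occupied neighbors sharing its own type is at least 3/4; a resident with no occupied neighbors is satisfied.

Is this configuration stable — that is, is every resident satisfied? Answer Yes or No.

No

Row 0: (0,0)B 0/3 ✗ · (0,1)A 3/4 ✓ · (0,3)A 1/2 ✗
Row 1: (1,0)A 4/5 ✓ · (1,1)A 5/6 ✓ · (1,2)A 4/6 ✗ · (1,3)B 1/3 ✗
Row 2: (2,0)A 4/5 ✓ · (2,1)A 5/7 ✗ · (2,3)B 3/4 ✓
Row 3: (3,0)A 3/5 ✗ · (3,1)B 2/6 ✗ · (3,2)B 5/6 ✓ · (3,3)B 3/3 ✓
Row 4: (4,0)A 2/5 ✗ · (4,1)B 4/7 ✗ · (4,3)B 3/3 ✓
Row 5: (5,0)B 2/5 ✗ · (5,1)A 2/7 ✗ · (5,2)B 4/6 ✗
Row 6: (6,0)B 1/3 ✗ · (6,1)A 1/5 ✗ · (6,2)B 2/4 ✗ · (6,3)B 2/2 ✓
For instance (0,0) has only 0/3 same-type neighbors, below 3/4.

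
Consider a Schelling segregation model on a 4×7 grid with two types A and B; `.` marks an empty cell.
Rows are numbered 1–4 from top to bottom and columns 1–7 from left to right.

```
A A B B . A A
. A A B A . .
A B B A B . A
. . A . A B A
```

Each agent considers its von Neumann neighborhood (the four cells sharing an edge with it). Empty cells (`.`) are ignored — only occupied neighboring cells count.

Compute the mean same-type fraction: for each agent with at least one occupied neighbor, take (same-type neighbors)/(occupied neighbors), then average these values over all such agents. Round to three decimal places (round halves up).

0.413

(1,1)A 1/1
(1,2)A 2/3
(1,3)B 1/3
(1,4)B 2/2
(1,6)A 1/1
(1,7)A 1/1
(2,2)A 2/3
(2,3)A 1/4
(2,4)B 1/4
(2,5)A 0/2
(3,1)A 0/1
(3,2)B 1/3
(3,3)B 1/4
(3,4)A 0/3
(3,5)B 0/3
(3,7)A 1/1
(4,3)A 0/1
(4,5)A 0/2
(4,6)B 0/2
(4,7)A 1/2
Sum over 20 agents: 1/1 + 2/3 + 1/3 + 2/2 + 1/1 + 1/1 + 2/3 + 1/4 + 1/4 + 0/2 + 0/1 + 1/3 + 1/4 + 0/3 + 0/3 + 1/1 + 0/1 + 0/2 + 0/2 + 1/2 = 33/4; mean = 33/4 ÷ 20 = 33/80 = 0.4125 → 0.413.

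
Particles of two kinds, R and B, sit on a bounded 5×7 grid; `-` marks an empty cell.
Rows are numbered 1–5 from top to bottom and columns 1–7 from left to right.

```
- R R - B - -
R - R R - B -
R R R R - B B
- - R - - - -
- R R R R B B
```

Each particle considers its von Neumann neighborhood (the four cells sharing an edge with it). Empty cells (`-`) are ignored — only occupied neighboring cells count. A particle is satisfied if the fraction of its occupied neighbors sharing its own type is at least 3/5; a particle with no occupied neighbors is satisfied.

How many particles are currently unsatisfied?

2

(1,2)R 1/1 ✓
(1,3)R 2/2 ✓
(1,5)B 0/0 ✓
(2,1)R 1/1 ✓
(2,3)R 3/3 ✓
(2,4)R 2/2 ✓
(2,6)B 1/1 ✓
(3,1)R 2/2 ✓
(3,2)R 2/2 ✓
(3,3)R 4/4 ✓
(3,4)R 2/2 ✓
(3,6)B 2/2 ✓
(3,7)B 1/1 ✓
(4,3)R 2/2 ✓
(5,2)R 1/1 ✓
(5,3)R 3/3 ✓
(5,4)R 2/2 ✓
(5,5)R 1/2 ✗
(5,6)B 1/2 ✗
(5,7)B 1/1 ✓
Unsatisfied: (5,5), (5,6) — 2 in total.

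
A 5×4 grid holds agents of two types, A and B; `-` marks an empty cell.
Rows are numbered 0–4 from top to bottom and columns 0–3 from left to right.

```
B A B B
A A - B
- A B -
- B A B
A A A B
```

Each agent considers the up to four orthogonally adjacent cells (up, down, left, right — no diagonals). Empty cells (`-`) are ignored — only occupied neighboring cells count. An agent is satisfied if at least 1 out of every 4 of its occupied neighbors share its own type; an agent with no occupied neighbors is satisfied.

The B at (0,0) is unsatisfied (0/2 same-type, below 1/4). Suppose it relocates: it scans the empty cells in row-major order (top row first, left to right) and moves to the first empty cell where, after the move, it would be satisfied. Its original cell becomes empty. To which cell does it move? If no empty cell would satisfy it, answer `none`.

Vacating (0,0). Empty cells in order:
  (1,2): 3/4 same-type → satisfied — stop here.

(1,2)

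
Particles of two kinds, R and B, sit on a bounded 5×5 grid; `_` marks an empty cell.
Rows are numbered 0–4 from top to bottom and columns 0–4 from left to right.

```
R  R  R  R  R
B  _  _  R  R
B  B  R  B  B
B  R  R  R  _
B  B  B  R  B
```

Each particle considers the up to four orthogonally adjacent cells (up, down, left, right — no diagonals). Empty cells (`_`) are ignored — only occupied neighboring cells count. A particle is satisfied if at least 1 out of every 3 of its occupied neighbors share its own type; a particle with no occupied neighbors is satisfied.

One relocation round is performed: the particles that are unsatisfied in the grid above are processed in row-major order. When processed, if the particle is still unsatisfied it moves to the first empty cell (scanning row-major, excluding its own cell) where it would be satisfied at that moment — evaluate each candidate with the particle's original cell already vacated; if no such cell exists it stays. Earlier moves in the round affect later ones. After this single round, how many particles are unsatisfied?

1

Initially unsatisfied (in order): (2,3), (3,1), (4,4).
  (2,3) → (1,1).
  (3,1) → (1,2).
  (4,4) → (3,1).
Resulting grid:
R R R R R
B B R R R
B B R _ B
B B R R _
B B B R _
Unsatisfied now: (2,4).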